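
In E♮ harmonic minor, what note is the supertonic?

The E harmonic minor scale runs E F# G A B C D#.
Degree 2 is F#.

F#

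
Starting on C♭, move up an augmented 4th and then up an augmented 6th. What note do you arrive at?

D#

An augmented fourth up from Cb is F (letter F, 6 semitones up).
An augmented sixth up from F is D# (letter D, 10 semitones up).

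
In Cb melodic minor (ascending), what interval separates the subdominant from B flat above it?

The subdominant of Cb melodic minor (ascending) is Fb.
Fb up to Bb: letters F→B make it a fourth; 6 semitones makes it augmented.

augmented fourth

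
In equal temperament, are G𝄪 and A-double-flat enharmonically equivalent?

G## is pitch class 9; Abb is pitch class 7.
The pitch classes differ (9 vs. 7), so they are not enharmonic equivalents.

No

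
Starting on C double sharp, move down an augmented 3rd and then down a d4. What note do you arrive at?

E#

An augmented third down from C## is A (letter A, 5 semitones down).
A diminished fourth down from A is E# (letter E, 4 semitones down).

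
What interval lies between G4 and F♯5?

major seventh

Counting letters G–A–B–C–D–E–F gives a seventh.
G→F# = 11 semitones, exactly the major seventh.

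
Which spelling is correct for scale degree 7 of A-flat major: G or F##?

Each scale degree takes a distinct letter name. Degree 7 of a scale on A must use the letter G.
G and F## are enharmonically the same pitch, but only G uses the letter G, so it is the correct spelling here.

G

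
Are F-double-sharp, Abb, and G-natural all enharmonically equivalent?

Yes

F## is pitch class 7; Abb is pitch class 7; G is pitch class 7.
All spellings map to pitch class 7, so they are enharmonically equivalent.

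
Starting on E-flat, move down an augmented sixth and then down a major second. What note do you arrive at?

An augmented sixth down from Eb is Gbb (letter G, 10 semitones down).
A major second down from Gbb is Fbb (letter F, 2 semitones down).

Fbb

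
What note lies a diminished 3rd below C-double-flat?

Ab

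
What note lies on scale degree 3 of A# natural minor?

C#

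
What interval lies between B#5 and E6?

diminished fourth

Counting letters B–C–D–E gives a fourth.
B#→E = 4 semitones, 1 narrower than the perfect fourth (5), so diminished.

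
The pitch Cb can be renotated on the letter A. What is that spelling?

Cb is pitch class 11. The letter A alone is pitch class 9.
To reach pitch class 11 from A requires an offset of +2 semitones, i.e. double sharp: A##.

A##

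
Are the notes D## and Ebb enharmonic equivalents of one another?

D## is pitch class 4; Ebb is pitch class 2.
The pitch classes differ (4 vs. 2), so they are not enharmonic equivalents.

No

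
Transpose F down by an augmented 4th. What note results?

Cb

F down a perfect fourth is C, so the target letter is C.
From F, an augmented fourth is 6 semitones down: Cb.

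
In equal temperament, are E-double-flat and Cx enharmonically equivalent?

Yes

Ebb = pitch class 2 and C## = pitch class 2 — the same pitch class, so they are enharmonic equivalents.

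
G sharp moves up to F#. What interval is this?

minor seventh

The letter names run G→F, a span of 6 letter steps, so the interval is some kind of seventh.
G# to F# is 10 semitones. A major seventh is 11, so 10 makes it minor.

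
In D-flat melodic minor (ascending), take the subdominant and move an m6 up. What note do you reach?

The subdominant of Db melodic minor (ascending) is Gb.
A minor sixth (8 semitones) above Gb lands on the letter E, giving Ebb.

Ebb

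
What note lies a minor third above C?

Eb

A third above C lands on the letter E.
A minor third spans 3 semitones, so C moves to pitch class 3. On the letter E that is Eb.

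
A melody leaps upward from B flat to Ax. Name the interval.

Counting letters B–C–D–E–F–G–A gives a seventh.
Bb→A## = 13 semitones, 2 wider than the major seventh (11), so doubly augmented.

doubly augmented seventh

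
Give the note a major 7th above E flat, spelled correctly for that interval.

E up a major seventh is D#, so the target letter is D.
From Eb, a major seventh is 11 semitones up: D.

D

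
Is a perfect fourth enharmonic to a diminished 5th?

No

A perfect fourth spans 5 semitones; a diminished fifth spans 6.
The spans differ, so they are not enharmonic equivalents.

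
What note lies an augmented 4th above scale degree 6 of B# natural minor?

C##

Scale degree 6 of B# natural minor is G#.
An augmented fourth (6 semitones) above G# lands on the letter C, giving C##.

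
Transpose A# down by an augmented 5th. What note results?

D

A fifth below A lands on the letter D.
An augmented fifth spans 8 semitones, so A# moves to pitch class 2. On the letter D that is D.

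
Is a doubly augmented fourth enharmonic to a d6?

A doubly augmented fourth spans 7 semitones; a diminished sixth spans 7.
They are enharmonically equivalent.

Yes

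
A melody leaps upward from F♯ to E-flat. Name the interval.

The letter names run F→E, a span of 6 letter steps, so the interval is some kind of seventh.
F# to Eb is 9 semitones. A major seventh is 11, so 9 makes it diminished.

diminished seventh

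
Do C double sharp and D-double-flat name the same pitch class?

C## is pitch class 2; Dbb is pitch class 0.
The pitch classes differ (2 vs. 0), so they are not enharmonic equivalents.

No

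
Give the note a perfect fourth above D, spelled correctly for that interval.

G

D up a perfect fourth is G, so the target letter is G.
From D, a perfect fourth is 5 semitones up: G.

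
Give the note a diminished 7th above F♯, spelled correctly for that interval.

Eb

A seventh above F lands on the letter E.
A diminished seventh spans 9 semitones, so F# moves to pitch class 3. On the letter E that is Eb.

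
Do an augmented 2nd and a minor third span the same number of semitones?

Yes

An augmented second spans 3 semitones; a minor third spans 3.
They are enharmonically equivalent.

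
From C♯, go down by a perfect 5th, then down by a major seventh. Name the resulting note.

G

A perfect fifth down from C# is F# (letter F, 7 semitones down).
A major seventh down from F# is G (letter G, 11 semitones down).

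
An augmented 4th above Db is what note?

G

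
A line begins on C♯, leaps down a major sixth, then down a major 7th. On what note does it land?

F

A major sixth down from C# is E (letter E, 9 semitones down).
A major seventh down from E is F (letter F, 11 semitones down).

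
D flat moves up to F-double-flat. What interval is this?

diminished third

The letter names run D→F, a span of 2 letter steps, so the interval is some kind of third.
Db to Fbb is 2 semitones. A major third is 4, so 2 makes it diminished.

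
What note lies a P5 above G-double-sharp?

D##

A fifth above G lands on the letter D.
A perfect fifth spans 7 semitones, so G## moves to pitch class 4. On the letter D that is D##.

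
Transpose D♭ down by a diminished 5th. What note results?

G

D down a perfect fifth is G, so the target letter is G.
From Db, a diminished fifth is 6 semitones down: G.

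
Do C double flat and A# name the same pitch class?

Cbb = pitch class 10 and A# = pitch class 10 — the same pitch class, so they are enharmonic equivalents.

Yes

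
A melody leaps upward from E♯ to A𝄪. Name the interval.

augmented fourth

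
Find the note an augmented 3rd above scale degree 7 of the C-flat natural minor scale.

D

Scale degree 7 of Cb natural minor is Bbb.
An augmented third (5 semitones) above Bbb lands on the letter D, giving D.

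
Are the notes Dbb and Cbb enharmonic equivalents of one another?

No

Dbb is pitch class 0; Cbb is pitch class 10.
The pitch classes differ (0 vs. 10), so they are not enharmonic equivalents.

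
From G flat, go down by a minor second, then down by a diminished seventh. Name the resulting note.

G#

A minor second down from Gb is F (letter F, 1 semitone down).
A diminished seventh down from F is G# (letter G, 9 semitones down).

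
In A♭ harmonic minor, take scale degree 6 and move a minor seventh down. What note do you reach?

Gb

Scale degree 6 of Ab harmonic minor is Fb.
A minor seventh (10 semitones) below Fb lands on the letter G, giving Gb.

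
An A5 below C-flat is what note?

Fbb

A fifth below C lands on the letter F.
An augmented fifth spans 8 semitones, so Cb moves to pitch class 3. On the letter F that is Fbb.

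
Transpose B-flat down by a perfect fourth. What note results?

F

B down a perfect fourth is F#, so the target letter is F.
From Bb, a perfect fourth is 5 semitones down: F.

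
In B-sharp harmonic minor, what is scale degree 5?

F##

The B# harmonic minor scale runs B# C## D# E# F## G# A##.
Degree 5 is F##.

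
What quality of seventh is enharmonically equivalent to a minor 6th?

doubly diminished

A minor sixth spans 8 semitones.
A seventh spanning 8 semitones is doubly diminished (the major seventh is 11).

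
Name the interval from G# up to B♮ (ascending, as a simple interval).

Counting letters G–A–B gives a third.
G#→B = 3 semitones, 1 narrower than the major third (4), so minor.

minor third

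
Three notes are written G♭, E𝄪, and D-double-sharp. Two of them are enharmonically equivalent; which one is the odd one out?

D##

In 12-tone equal temperament, enharmonic equivalents share a pitch class. Gb is pitch class 6; E## is pitch class 6; D## is pitch class 4.
Gb and E## share pitch class 6, while D## is pitch class 4.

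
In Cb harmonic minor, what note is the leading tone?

Bb

Degree 7 takes the letter 6 steps above C, which is B.
In harmonic minor, degree 7 sits 11 semitones above the tonic. Cb + 11 semitones is pitch class 10, spelled on B as Bb.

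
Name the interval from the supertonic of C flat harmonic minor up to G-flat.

perfect fourth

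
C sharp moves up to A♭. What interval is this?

diminished sixth

Counting letters C–D–E–F–G–A gives a sixth.
C#→Ab = 7 semitones, 2 narrower than the major sixth (9), so diminished.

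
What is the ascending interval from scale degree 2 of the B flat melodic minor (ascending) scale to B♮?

Scale degree 2 of Bb melodic minor (ascending) is C.
C up to B: letters C→B make it a seventh; 11 semitones makes it major.

major seventh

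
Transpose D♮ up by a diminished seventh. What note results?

D up a major seventh is C#, so the target letter is C.
From D, a diminished seventh is 9 semitones up: Cb.

Cb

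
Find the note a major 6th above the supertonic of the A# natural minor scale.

The supertonic of A# natural minor is B#.
A major sixth (9 semitones) above B# lands on the letter G, giving G##.

G##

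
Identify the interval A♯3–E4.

diminished fifth

The letter names run A→E, a span of 4 letter steps, so the interval is some kind of fifth.
A# to E is 6 semitones. A perfect fifth is 7, so 6 makes it diminished.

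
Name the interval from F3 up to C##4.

doubly augmented fifth

The letter names run F→C, a span of 4 letter steps, so the interval is some kind of fifth.
F to C## is 9 semitones. A perfect fifth is 7, so 9 makes it doubly augmented.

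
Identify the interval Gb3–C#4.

doubly augmented fourth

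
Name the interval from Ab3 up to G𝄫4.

diminished seventh

Counting letters A–B–C–D–E–F–G gives a seventh.
Ab→Gbb = 9 semitones, 2 narrower than the major seventh (11), so diminished.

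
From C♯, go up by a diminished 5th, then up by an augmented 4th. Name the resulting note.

C#

A diminished fifth up from C# is G (letter G, 6 semitones up).
An augmented fourth up from G is C# (letter C, 6 semitones up).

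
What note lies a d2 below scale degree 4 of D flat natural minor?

F#

Scale degree 4 of Db natural minor is Gb.
A diminished second (0 semitones) below Gb lands on the letter F, giving F#.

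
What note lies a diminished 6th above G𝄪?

E

G up a major sixth is E, so the target letter is E.
From G##, a diminished sixth is 7 semitones up: E.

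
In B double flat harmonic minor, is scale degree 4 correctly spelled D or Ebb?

Each scale degree takes a distinct letter name. Degree 4 of a scale on B must use the letter E.
Ebb and D are enharmonically the same pitch, but only Ebb uses the letter E, so it is the correct spelling here.

Ebb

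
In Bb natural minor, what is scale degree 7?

Ab

The Bb natural minor scale runs Bb C Db Eb F Gb Ab.
Degree 7 is Ab.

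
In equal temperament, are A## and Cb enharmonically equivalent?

Yes

A## is pitch class 11; Cb is pitch class 11.
All spellings map to pitch class 11, so they are enharmonically equivalent.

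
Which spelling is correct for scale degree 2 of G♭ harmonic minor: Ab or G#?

Ab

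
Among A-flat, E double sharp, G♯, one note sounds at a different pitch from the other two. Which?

E##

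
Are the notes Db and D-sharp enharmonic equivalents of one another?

Two spellings are enharmonically equivalent only if they share a pitch class.
Here Db → 1, D# → 3; 1 ≠ 3, so they are not.

No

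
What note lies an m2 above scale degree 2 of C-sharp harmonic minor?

Scale degree 2 of C# harmonic minor is D#.
A minor second (1 semitone) above D# lands on the letter E, giving E.

E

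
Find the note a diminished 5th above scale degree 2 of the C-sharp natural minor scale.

Scale degree 2 of C# natural minor is D#.
A diminished fifth (6 semitones) above D# lands on the letter A, giving A.

A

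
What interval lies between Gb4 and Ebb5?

minor sixth

Counting letters G–A–B–C–D–E gives a sixth.
Gb→Ebb = 8 semitones, 1 narrower than the major sixth (9), so minor.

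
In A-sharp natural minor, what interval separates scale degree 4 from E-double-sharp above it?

augmented second

Scale degree 4 of A# natural minor is D#.
D# up to E##: letters D→E make it a second; 3 semitones makes it augmented.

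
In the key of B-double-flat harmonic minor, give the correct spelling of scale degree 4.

The Bbb harmonic minor scale runs Bbb Cb Dbb Ebb Fb Gbb Ab.
Degree 4 is Ebb.

Ebb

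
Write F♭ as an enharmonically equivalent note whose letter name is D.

Fb is pitch class 4. The letter D alone is pitch class 2.
To reach pitch class 4 from D requires an offset of +2 semitones, i.e. double sharp: D##.

D##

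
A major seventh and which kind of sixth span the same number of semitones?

A major seventh spans 11 semitones.
A sixth spanning 11 semitones is doubly augmented (the major sixth is 9).

doubly augmented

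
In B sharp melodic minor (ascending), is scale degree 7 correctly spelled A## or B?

Each scale degree takes a distinct letter name. Degree 7 of a scale on B must use the letter A.
A## and B are enharmonically the same pitch, but only A## uses the letter A, so it is the correct spelling here.

A##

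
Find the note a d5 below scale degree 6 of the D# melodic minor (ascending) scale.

Scale degree 6 of D# melodic minor (ascending) is B#.
A diminished fifth (6 semitones) below B# lands on the letter E, giving E##.

E##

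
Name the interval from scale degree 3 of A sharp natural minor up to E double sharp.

Scale degree 3 of A# natural minor is C#.
C# up to E##: letters C→E make it a third; 5 semitones makes it augmented.

augmented third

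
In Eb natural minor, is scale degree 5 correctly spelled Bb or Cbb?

Bb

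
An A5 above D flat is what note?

A

A fifth above D lands on the letter A.
An augmented fifth spans 8 semitones, so Db moves to pitch class 9. On the letter A that is A.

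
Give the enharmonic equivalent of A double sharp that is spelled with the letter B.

Plain B sits at the same pitch as A##, so on the letter B the same pitch needs a natural: B.

B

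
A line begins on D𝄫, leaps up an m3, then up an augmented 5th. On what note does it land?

Cb

A minor third up from Dbb is Fbb (letter F, 3 semitones up).
An augmented fifth up from Fbb is Cb (letter C, 8 semitones up).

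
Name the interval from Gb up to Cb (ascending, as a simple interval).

Counting letters G–A–B–C gives a fourth.
Gb→Cb = 5 semitones, exactly the perfect fourth.

perfect fourth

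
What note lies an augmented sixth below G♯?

Bb

G down a major sixth is Bb, so the target letter is B.
From G#, an augmented sixth is 10 semitones down: Bb.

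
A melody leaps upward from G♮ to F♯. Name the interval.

major seventh

Counting letters G–A–B–C–D–E–F gives a seventh.
G→F# = 11 semitones, exactly the major seventh.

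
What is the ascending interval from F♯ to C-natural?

diminished fifth

The letter names run F→C, a span of 4 letter steps, so the interval is some kind of fifth.
F# to C is 6 semitones. A perfect fifth is 7, so 6 makes it diminished.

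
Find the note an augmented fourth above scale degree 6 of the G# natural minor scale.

Scale degree 6 of G# natural minor is E.
An augmented fourth (6 semitones) above E lands on the letter A, giving A#.

A#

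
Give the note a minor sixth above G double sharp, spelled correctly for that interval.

G up a major sixth is E, so the target letter is E.
From G##, a minor sixth is 8 semitones up: E#.

E#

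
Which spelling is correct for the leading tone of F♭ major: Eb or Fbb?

Each scale degree takes a distinct letter name. Degree 7 of a scale on F must use the letter E.
Eb and Fbb are enharmonically the same pitch, but only Eb uses the letter E, so it is the correct spelling here.

Eb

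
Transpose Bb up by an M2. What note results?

C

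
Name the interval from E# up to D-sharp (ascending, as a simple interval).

minor seventh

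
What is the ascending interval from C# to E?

minor third

The letter names run C→E, a span of 2 letter steps, so the interval is some kind of third.
C# to E is 3 semitones. A major third is 4, so 3 makes it minor.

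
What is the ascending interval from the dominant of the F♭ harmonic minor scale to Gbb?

The dominant of Fb harmonic minor is Cb.
Cb up to Gbb: letters C→G make it a fifth; 6 semitones makes it diminished.

diminished fifth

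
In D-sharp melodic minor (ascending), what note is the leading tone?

C##

Degree 7 takes the letter 6 steps above D, which is C.
In melodic minor (ascending), degree 7 sits 11 semitones above the tonic. D# + 11 semitones is pitch class 2, spelled on C as C##.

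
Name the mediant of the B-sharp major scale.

D##

The B# major scale runs B# C## D## E# F## G## A##.
Degree 3 is D##.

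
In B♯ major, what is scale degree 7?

Degree 7 takes the letter 6 steps above B, which is A.
In major, degree 7 sits 11 semitones above the tonic. B# + 11 semitones is pitch class 11, spelled on A as A##.

A##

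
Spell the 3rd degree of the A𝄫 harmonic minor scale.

Cbb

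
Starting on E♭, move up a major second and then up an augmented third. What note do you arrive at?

A major second up from Eb is F (letter F, 2 semitones up).
An augmented third up from F is A# (letter A, 5 semitones up).

A#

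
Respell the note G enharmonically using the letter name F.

F##

G is pitch class 7. The letter F alone is pitch class 5.
To reach pitch class 7 from F requires an offset of +2 semitones, i.e. double sharp: F##.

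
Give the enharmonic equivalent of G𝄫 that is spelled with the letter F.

Gbb is pitch class 5. The letter F alone is pitch class 5.
Pitch class 5 on F needs no accidental: F.

F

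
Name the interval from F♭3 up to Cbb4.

diminished fifth

The letter names run F→C, a span of 4 letter steps, so the interval is some kind of fifth.
Fb to Cbb is 6 semitones. A perfect fifth is 7, so 6 makes it diminished.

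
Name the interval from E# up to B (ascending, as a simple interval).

Counting letters E–F–G–A–B gives a fifth.
E#→B = 6 semitones, 1 narrower than the perfect fifth (7), so diminished.

diminished fifth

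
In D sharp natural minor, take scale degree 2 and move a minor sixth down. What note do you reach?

G##

Scale degree 2 of D# natural minor is E#.
A minor sixth (8 semitones) below E# lands on the letter G, giving G##.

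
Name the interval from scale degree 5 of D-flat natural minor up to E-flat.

perfect fifth

Scale degree 5 of Db natural minor is Ab.
Ab up to Eb: letters A→E make it a fifth; 7 semitones makes it perfect.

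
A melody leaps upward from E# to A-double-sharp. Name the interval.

augmented fourth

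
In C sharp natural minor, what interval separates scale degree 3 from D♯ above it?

Scale degree 3 of C# natural minor is E.
E up to D#: letters E→D make it a seventh; 11 semitones makes it major.

major seventh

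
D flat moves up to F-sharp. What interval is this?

The letter names run D→F, a span of 2 letter steps, so the interval is some kind of third.
Db to F# is 5 semitones. A major third is 4, so 5 makes it augmented.

augmented third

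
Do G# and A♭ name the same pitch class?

G# = pitch class 8 and Ab = pitch class 8 — the same pitch class, so they are enharmonic equivalents.

Yes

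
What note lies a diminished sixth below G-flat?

B

A sixth below G lands on the letter B.
A diminished sixth spans 7 semitones, so Gb moves to pitch class 11. On the letter B that is B.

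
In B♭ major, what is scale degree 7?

Degree 7 takes the letter 6 steps above B, which is A.
In major, degree 7 sits 11 semitones above the tonic. Bb + 11 semitones is pitch class 9, spelled on A as A.

A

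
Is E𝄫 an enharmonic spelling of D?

Ebb = pitch class 2 and D = pitch class 2 — the same pitch class, so they are enharmonic equivalents.

Yes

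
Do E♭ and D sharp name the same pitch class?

Yes

Eb = pitch class 3 and D# = pitch class 3 — the same pitch class, so they are enharmonic equivalents.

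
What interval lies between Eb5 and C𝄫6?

Counting letters E–F–G–A–B–C gives a sixth.
Eb→Cbb = 7 semitones, 2 narrower than the major sixth (9), so diminished.

diminished sixth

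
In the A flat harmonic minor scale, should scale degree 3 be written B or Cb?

Each scale degree takes a distinct letter name. Degree 3 of a scale on A must use the letter C.
Cb and B are enharmonically the same pitch, but only Cb uses the letter C, so it is the correct spelling here.

Cb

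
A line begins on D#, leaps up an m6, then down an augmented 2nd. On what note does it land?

A minor sixth up from D# is B (letter B, 8 semitones up).
An augmented second down from B is Ab (letter A, 3 semitones down).

Ab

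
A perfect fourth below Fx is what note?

C##

A fourth below F lands on the letter C.
A perfect fourth spans 5 semitones, so F## moves to pitch class 2. On the letter C that is C##.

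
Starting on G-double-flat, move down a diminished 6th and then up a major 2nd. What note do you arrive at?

C

A diminished sixth down from Gbb is Bb (letter B, 7 semitones down).
A major second up from Bb is C (letter C, 2 semitones up).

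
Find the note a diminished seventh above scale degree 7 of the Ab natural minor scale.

Scale degree 7 of Ab natural minor is Gb.
A diminished seventh (9 semitones) above Gb lands on the letter F, giving Fbb.

Fbb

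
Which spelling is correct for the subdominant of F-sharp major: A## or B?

Each scale degree takes a distinct letter name. Degree 4 of a scale on F must use the letter B.
B and A## are enharmonically the same pitch, but only B uses the letter B, so it is the correct spelling here.

B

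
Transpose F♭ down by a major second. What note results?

F down a major second is Eb, so the target letter is E.
From Fb, a major second is 2 semitones down: Ebb.

Ebb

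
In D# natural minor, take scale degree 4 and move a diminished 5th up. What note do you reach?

Scale degree 4 of D# natural minor is G#.
A diminished fifth (6 semitones) above G# lands on the letter D, giving D.

D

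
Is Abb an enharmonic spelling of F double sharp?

Yes

Abb = pitch class 7 and F## = pitch class 7 — the same pitch class, so they are enharmonic equivalents.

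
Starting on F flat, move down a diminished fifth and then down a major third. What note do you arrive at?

Gb

A diminished fifth down from Fb is Bb (letter B, 6 semitones down).
A major third down from Bb is Gb (letter G, 4 semitones down).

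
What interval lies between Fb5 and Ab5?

major third

Counting letters F–G–A gives a third.
Fb→Ab = 4 semitones, exactly the major third.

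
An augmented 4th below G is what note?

Db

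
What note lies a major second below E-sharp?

D#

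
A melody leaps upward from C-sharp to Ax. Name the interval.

augmented sixth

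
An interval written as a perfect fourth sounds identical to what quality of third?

augmented

A perfect fourth spans 5 semitones.
A third spanning 5 semitones is augmented (the major third is 4).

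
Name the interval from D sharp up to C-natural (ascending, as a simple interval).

The letter names run D→C, a span of 6 letter steps, so the interval is some kind of seventh.
D# to C is 9 semitones. A major seventh is 11, so 9 makes it diminished.

diminished seventh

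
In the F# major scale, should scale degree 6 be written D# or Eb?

Each scale degree takes a distinct letter name. Degree 6 of a scale on F must use the letter D.
D# and Eb are enharmonically the same pitch, but only D# uses the letter D, so it is the correct spelling here.

D#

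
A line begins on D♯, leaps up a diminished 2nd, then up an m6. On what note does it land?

A diminished second up from D# is Eb (letter E, 0 semitones up).
A minor sixth up from Eb is Cb (letter C, 8 semitones up).

Cb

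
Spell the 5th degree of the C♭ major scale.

The Cb major scale runs Cb Db Eb Fb Gb Ab Bb.
Degree 5 is Gb.

Gb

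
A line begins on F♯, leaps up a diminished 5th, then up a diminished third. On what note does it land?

A diminished fifth up from F# is C (letter C, 6 semitones up).
A diminished third up from C is Ebb (letter E, 2 semitones up).

Ebb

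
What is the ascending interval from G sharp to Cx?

Counting letters G–A–B–C gives a fourth.
G#→C## = 6 semitones, 1 wider than the perfect fourth (5), so augmented.

augmented fourth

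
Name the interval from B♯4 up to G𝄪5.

major sixth

The letter names run B→G, a span of 5 letter steps, so the interval is some kind of sixth.
B# to G## is 9 semitones. A major sixth is 9, so 9 makes it major.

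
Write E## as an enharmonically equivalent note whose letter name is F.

Plain F sits 1 semitone below E##, so on the letter F the same pitch needs a sharp: F#.

F#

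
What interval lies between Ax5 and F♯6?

Counting letters A–B–C–D–E–F gives a sixth.
A##→F# = 7 semitones, 2 narrower than the major sixth (9), so diminished.

diminished sixth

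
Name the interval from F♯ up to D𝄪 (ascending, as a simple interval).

augmented sixth

The letter names run F→D, a span of 5 letter steps, so the interval is some kind of sixth.
F# to D## is 10 semitones. A major sixth is 9, so 10 makes it augmented.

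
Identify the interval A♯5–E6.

diminished fifth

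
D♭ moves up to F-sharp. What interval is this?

The letter names run D→F, a span of 2 letter steps, so the interval is some kind of third.
Db to F# is 5 semitones. A major third is 4, so 5 makes it augmented.

augmented third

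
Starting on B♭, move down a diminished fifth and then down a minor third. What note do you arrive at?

A diminished fifth down from Bb is E (letter E, 6 semitones down).
A minor third down from E is C# (letter C, 3 semitones down).

C#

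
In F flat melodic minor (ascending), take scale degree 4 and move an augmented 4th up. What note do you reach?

Scale degree 4 of Fb melodic minor (ascending) is Bbb.
An augmented fourth (6 semitones) above Bbb lands on the letter E, giving Eb.

Eb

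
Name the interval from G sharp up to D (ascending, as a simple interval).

diminished fifth

The letter names run G→D, a span of 4 letter steps, so the interval is some kind of fifth.
G# to D is 6 semitones. A perfect fifth is 7, so 6 makes it diminished.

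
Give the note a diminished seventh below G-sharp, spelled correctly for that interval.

G down a major seventh is Ab, so the target letter is A.
From G#, a diminished seventh is 9 semitones down: A##.

A##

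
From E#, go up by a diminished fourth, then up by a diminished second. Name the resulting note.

Bbb

A diminished fourth up from E# is A (letter A, 4 semitones up).
A diminished second up from A is Bbb (letter B, 0 semitones up).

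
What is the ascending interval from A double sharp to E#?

The letter names run A→E, a span of 4 letter steps, so the interval is some kind of fifth.
A## to E# is 6 semitones. A perfect fifth is 7, so 6 makes it diminished.

diminished fifth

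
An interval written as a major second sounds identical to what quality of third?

diminished

A major second spans 2 semitones.
A third spanning 2 semitones is diminished (the major third is 4).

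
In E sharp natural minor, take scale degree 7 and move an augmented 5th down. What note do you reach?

G

Scale degree 7 of E# natural minor is D#.
An augmented fifth (8 semitones) below D# lands on the letter G, giving G.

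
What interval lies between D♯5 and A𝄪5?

Counting letters D–E–F–G–A gives a fifth.
D#→A## = 8 semitones, 1 wider than the perfect fifth (7), so augmented.

augmented fifth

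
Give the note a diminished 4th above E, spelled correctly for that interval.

Ab

A fourth above E lands on the letter A.
A diminished fourth spans 4 semitones, so E moves to pitch class 8. On the letter A that is Ab.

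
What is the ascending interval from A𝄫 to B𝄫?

major second

The letter names run A→B, a span of 1 letter step, so the interval is some kind of second.
Abb to Bbb is 2 semitones. A major second is 2, so 2 makes it major.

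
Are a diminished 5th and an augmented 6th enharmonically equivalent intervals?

No

A diminished fifth spans 6 semitones; an augmented sixth spans 10.
The spans differ, so they are not enharmonic equivalents.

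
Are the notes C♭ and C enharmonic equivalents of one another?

Two spellings are enharmonically equivalent only if they share a pitch class.
Here Cb → 11, C → 0; 0 ≠ 11, so they are not.

No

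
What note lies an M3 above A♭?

A up a major third is C#, so the target letter is C.
From Ab, a major third is 4 semitones up: C.

C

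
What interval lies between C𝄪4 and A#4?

minor sixth

The letter names run C→A, a span of 5 letter steps, so the interval is some kind of sixth.
C## to A# is 8 semitones. A major sixth is 9, so 8 makes it minor.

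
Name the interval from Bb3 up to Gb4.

minor sixth

Counting letters B–C–D–E–F–G gives a sixth.
Bb→Gb = 8 semitones, 1 narrower than the major sixth (9), so minor.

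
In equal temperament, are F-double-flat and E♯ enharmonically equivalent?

No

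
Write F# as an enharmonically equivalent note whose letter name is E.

F# is pitch class 6. The letter E alone is pitch class 4.
To reach pitch class 6 from E requires an offset of +2 semitones, i.e. double sharp: E##.

E##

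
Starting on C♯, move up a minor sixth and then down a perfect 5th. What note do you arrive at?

A minor sixth up from C# is A (letter A, 8 semitones up).
A perfect fifth down from A is D (letter D, 7 semitones down).

D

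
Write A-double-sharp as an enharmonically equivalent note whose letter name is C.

Cb

A## is pitch class 11. The letter C alone is pitch class 0.
To reach pitch class 11 from C requires an offset of -1 semitone, i.e. flat: Cb.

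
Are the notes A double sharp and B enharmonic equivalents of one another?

Yes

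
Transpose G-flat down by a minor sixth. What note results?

G down a major sixth is Bb, so the target letter is B.
From Gb, a minor sixth is 8 semitones down: Bb.

Bb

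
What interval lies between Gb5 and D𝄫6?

The letter names run G→D, a span of 4 letter steps, so the interval is some kind of fifth.
Gb to Dbb is 6 semitones. A perfect fifth is 7, so 6 makes it diminished.

diminished fifth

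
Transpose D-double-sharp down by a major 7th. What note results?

A seventh below D lands on the letter E.
A major seventh spans 11 semitones, so D## moves to pitch class 5. On the letter E that is E#.

E#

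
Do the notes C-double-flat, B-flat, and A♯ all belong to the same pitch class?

Cbb is pitch class 10; Bb is pitch class 10; A# is pitch class 10.
All spellings map to pitch class 10, so they are enharmonically equivalent.

Yes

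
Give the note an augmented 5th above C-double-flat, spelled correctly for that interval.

Gb

A fifth above C lands on the letter G.
An augmented fifth spans 8 semitones, so Cbb moves to pitch class 6. On the letter G that is Gb.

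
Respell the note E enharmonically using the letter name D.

D##

E is pitch class 4. The letter D alone is pitch class 2.
To reach pitch class 4 from D requires an offset of +2 semitones, i.e. double sharp: D##.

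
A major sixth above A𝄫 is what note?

Fb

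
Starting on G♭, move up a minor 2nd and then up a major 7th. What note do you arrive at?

Gb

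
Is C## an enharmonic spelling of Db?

No

Two spellings are enharmonically equivalent only if they share a pitch class.
Here C## → 2, Db → 1; 1 ≠ 2, so they are not.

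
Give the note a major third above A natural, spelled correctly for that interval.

C#

A third above A lands on the letter C.
A major third spans 4 semitones, so A moves to pitch class 1. On the letter C that is C#.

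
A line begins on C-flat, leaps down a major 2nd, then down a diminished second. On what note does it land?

A major second down from Cb is Bbb (letter B, 2 semitones down).
A diminished second down from Bbb is A (letter A, 0 semitones down).

A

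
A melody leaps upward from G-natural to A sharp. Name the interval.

The letter names run G→A, a span of 1 letter step, so the interval is some kind of second.
G to A# is 3 semitones. A major second is 2, so 3 makes it augmented.

augmented second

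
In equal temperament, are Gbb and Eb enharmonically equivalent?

Two spellings are enharmonically equivalent only if they share a pitch class.
Here Gbb → 5, Eb → 3; 3 ≠ 5, so they are not.

No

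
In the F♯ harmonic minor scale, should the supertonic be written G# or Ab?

Each scale degree takes a distinct letter name. Degree 2 of a scale on F must use the letter G.
G# and Ab are enharmonically the same pitch, but only G# uses the letter G, so it is the correct spelling here.

G#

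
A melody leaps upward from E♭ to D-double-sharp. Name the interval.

Counting letters E–F–G–A–B–C–D gives a seventh.
Eb→D## = 13 semitones, 2 wider than the major seventh (11), so doubly augmented.

doubly augmented seventh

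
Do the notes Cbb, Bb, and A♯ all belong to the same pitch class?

Yes

Cbb = pitch class 10 and Bb = pitch class 10 and A# = pitch class 10 — the same pitch class, so they are enharmonic equivalents.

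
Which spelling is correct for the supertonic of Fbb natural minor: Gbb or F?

Each scale degree takes a distinct letter name. Degree 2 of a scale on F must use the letter G.
Gbb and F are enharmonically the same pitch, but only Gbb uses the letter G, so it is the correct spelling here.

Gbb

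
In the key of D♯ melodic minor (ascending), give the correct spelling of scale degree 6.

Degree 6 takes the letter 5 steps above D, which is B.
In melodic minor (ascending), degree 6 sits 9 semitones above the tonic. D# + 9 semitones is pitch class 0, spelled on B as B#.

B#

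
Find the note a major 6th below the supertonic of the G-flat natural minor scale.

Cb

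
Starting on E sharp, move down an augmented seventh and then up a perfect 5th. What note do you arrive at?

C

An augmented seventh down from E# is F (letter F, 12 semitones down).
A perfect fifth up from F is C (letter C, 7 semitones up).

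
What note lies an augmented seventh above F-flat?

A seventh above F lands on the letter E.
An augmented seventh spans 12 semitones, so Fb moves to pitch class 4. On the letter E that is E.

E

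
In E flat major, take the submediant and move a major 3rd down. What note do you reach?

Ab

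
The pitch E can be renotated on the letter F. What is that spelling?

Fb

Plain F sits 1 semitone above E, so on the letter F the same pitch needs a flat: Fb.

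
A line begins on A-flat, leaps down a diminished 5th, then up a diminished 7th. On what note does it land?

Cb

A diminished fifth down from Ab is D (letter D, 6 semitones down).
A diminished seventh up from D is Cb (letter C, 9 semitones up).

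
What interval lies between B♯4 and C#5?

minor second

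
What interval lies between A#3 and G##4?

major seventh

The letter names run A→G, a span of 6 letter steps, so the interval is some kind of seventh.
A# to G## is 11 semitones. A major seventh is 11, so 11 makes it major.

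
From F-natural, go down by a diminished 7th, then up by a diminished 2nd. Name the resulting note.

A diminished seventh down from F is G# (letter G, 9 semitones down).
A diminished second up from G# is Ab (letter A, 0 semitones up).

Ab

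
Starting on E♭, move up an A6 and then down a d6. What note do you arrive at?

An augmented sixth up from Eb is C# (letter C, 10 semitones up).
A diminished sixth down from C# is E## (letter E, 7 semitones down).

E##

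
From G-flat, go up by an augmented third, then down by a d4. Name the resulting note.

F##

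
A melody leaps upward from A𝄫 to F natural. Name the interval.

Counting letters A–B–C–D–E–F gives a sixth.
Abb→F = 10 semitones, 1 wider than the major sixth (9), so augmented.

augmented sixth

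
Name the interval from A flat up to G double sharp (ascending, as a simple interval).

doubly augmented seventh

The letter names run A→G, a span of 6 letter steps, so the interval is some kind of seventh.
Ab to G## is 13 semitones. A major seventh is 11, so 13 makes it doubly augmented.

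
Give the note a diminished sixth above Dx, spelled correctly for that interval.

D up a major sixth is B, so the target letter is B.
From D##, a diminished sixth is 7 semitones up: B.

B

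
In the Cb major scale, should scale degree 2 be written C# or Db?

Db

Each scale degree takes a distinct letter name. Degree 2 of a scale on C must use the letter D.
Db and C# are enharmonically the same pitch, but only Db uses the letter D, so it is the correct spelling here.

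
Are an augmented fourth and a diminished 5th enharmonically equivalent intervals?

Yes

An augmented fourth spans 6 semitones; a diminished fifth spans 6.
They are enharmonically equivalent.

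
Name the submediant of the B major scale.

The B major scale runs B C# D# E F# G# A#.
Degree 6 is G#.

G#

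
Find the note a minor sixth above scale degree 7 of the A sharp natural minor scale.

E

Scale degree 7 of A# natural minor is G#.
A minor sixth (8 semitones) above G# lands on the letter E, giving E.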